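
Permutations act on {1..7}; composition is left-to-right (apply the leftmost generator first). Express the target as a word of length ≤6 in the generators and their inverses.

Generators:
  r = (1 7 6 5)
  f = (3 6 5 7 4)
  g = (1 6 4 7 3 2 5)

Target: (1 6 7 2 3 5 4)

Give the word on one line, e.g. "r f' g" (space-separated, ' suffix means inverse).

  after r': (1 5 6 7)
  after r': (1 6)(5 7)
  after g': (2 3 7)(4 6 5)
  after r: (1 7 2 3 6)(4 5)
  after r: (1 6 7 2 3 5 4)

r' r' g' r r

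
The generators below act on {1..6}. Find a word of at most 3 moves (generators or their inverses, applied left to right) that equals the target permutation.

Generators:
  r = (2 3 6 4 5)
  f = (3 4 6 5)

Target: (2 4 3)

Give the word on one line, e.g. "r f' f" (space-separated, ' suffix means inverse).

  after r': (2 5 4 6 3)
  after f: (2 3)(4 5 6)
  after f: (2 4 3)

r' f f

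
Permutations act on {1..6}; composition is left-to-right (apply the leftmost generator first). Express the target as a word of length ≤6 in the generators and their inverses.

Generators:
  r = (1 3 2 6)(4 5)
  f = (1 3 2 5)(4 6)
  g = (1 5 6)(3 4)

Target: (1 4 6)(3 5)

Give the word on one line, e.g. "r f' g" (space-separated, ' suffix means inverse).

  after f: (1 3 2 5)(4 6)
  after r': (2 4)(5 6)
  after g: (1 5)(2 3 4)
  after r: (1 4 6)(3 5)

f r' g r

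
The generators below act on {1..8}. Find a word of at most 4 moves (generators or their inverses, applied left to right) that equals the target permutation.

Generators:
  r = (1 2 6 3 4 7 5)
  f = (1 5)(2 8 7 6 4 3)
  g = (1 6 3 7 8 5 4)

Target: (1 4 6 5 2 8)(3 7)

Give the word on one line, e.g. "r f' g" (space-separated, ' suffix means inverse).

  after r': (1 5 7 4 3 6 2)
  after f: (2 5 6 8 7 3 4)
  after r': (1 5 2 7 6 8 4)
  after g: (1 4 6 5 2 8)(3 7)

r' f r' g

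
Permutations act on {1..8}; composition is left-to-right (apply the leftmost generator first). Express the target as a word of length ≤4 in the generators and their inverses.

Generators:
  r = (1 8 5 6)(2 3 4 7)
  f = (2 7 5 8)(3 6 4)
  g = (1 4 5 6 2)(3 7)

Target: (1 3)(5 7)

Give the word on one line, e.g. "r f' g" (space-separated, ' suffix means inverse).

  after r': (1 6 5 8)(2 7 4 3)
  after f: (1 4 6 8)(2 5)(3 7)
  after r: (1 7 4)(2 6 5 3)
  after g: (1 3)(5 7)

r' f r g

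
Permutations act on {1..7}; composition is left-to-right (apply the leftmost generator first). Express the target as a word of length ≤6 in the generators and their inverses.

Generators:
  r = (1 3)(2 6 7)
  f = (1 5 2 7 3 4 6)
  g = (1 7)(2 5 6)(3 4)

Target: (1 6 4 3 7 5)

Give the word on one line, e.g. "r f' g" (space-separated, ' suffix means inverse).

  after f: (1 5 2 7 3 4 6)
  after r: (1 5 6 3 4 7)
  after f: (1 2 7 5)(3 6 4)
  after r': (1 7 5 3 2 6 4)
  after r': (1 6 4 3 7 5)

f r f r' r'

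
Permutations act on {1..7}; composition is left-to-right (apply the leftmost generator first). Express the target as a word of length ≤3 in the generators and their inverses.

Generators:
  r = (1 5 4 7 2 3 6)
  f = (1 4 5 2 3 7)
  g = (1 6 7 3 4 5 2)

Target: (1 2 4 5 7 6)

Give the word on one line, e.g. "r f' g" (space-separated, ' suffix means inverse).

f' r

  after f': (1 7 3 2 5 4)
  after r: (1 2 4 5 7 6)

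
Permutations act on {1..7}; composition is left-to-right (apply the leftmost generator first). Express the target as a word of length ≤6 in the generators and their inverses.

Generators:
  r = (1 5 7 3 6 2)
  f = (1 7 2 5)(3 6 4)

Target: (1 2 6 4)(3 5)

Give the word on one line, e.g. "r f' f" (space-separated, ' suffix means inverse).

f r r r

  after f: (1 7 2 5)(3 6 4)
  after r: (1 3 2 7)(4 6)
  after r: (1 6 4 2 3)(5 7)
  after r: (1 2 6 4)(3 5)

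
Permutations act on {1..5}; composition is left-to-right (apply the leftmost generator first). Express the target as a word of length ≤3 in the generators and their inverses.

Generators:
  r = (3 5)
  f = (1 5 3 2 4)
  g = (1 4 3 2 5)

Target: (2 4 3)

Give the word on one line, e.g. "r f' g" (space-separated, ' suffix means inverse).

  after f': (1 4 2 3 5)
  after g': (2 4 3)

f' g'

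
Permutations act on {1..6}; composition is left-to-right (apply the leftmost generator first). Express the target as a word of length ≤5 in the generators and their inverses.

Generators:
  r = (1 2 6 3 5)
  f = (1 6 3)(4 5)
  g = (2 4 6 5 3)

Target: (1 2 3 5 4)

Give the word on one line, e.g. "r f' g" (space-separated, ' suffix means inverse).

r g g r g

  after r: (1 2 6 3 5)
  after g: (1 4 6 2 5)
  after g: (1 6 4 5)(2 3)
  after r: (1 3 6 4)(2 5)
  after g: (1 2 3 5 4)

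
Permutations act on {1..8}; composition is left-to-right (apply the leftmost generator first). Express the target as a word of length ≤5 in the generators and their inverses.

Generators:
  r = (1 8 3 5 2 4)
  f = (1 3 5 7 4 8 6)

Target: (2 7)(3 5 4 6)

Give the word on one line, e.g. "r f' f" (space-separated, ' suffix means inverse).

  after r: (1 8 3 5 2 4)
  after f': (1 4 6 8)(2 7 5)
  after r: (2 7)(3 5 4 6)

r f' r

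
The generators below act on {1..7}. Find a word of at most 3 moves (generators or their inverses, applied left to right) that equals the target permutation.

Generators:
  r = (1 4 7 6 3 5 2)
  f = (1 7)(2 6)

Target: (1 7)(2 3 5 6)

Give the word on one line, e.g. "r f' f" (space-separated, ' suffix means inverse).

r' f r'

  after r': (1 2 5 3 6 7 4)
  after f: (1 6)(2 5 3)(4 7)
  after r': (1 7)(2 3 5 6)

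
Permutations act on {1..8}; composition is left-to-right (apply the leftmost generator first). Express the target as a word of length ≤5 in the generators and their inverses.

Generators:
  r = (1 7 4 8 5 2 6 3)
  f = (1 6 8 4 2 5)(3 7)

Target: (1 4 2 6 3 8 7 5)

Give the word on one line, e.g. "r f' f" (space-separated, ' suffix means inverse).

f' r f'

  after f': (1 5 2 4 8 6)(3 7)
  after r: (1 2 8 3 4 5 6 7)
  after f': (1 4 2 6 3 8 7 5)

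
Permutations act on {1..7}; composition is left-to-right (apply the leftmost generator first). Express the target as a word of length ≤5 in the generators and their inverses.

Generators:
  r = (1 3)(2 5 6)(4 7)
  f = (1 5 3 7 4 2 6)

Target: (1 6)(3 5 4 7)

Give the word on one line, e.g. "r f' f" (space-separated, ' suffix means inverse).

  after r': (1 3)(2 6 5)(4 7)
  after r': (2 5 6)
  after r': (1 3)(4 7)
  after r': (2 6 5)
  after f': (1 6)(3 5 4 7)

r' r' r' r' f'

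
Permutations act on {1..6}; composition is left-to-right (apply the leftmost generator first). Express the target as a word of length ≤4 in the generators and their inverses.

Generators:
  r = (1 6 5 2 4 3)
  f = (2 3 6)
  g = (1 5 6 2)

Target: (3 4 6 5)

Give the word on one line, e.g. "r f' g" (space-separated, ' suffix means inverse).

  after g': (1 2 6 5)
  after r': (1 5 3 4 2)
  after g': (3 4 6 5)

g' r' g'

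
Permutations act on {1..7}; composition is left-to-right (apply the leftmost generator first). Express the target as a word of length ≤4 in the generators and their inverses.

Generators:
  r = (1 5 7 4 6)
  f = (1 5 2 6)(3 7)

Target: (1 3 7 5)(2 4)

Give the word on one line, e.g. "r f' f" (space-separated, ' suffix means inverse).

  after f: (1 5 2 6)(3 7)
  after r: (1 7 3 4 6 5 2)
  after f': (1 3 4 2 6)
  after r': (1 3 7 5)(2 4)

f r f' r'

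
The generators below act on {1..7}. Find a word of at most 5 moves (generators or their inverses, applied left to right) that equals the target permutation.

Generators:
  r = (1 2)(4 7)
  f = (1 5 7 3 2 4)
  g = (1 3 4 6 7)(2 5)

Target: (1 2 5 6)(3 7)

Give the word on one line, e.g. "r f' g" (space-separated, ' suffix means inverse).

g' f g f r'

  after g': (1 7 6 4 3)(2 5)
  after f: (1 3 5 4 2 7 6)
  after g: (1 4 5 6 3 2)
  after f: (2 5 6)(3 4 7)
  after r': (1 2 5 6)(3 7)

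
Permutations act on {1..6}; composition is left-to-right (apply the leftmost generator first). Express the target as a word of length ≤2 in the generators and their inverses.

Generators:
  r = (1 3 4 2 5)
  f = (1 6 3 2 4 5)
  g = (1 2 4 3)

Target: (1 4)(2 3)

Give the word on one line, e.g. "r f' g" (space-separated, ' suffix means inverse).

  after g: (1 2 4 3)
  after g: (1 4)(2 3)

g g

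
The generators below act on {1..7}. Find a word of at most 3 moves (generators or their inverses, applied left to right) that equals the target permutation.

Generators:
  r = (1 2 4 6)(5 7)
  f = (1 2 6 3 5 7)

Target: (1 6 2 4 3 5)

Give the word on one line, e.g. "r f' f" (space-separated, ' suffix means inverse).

r f

  after r: (1 2 4 6)(5 7)
  after f: (1 6 2 4 3 5)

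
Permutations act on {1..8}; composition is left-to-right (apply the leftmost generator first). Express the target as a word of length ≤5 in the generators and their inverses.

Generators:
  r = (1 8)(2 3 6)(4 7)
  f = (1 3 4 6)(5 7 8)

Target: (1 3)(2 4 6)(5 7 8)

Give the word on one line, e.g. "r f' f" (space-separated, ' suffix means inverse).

  after r': (1 8)(2 6 3)(4 7)
  after r': (2 3 6)
  after f: (1 3)(2 4 6)(5 7 8)

r' r' f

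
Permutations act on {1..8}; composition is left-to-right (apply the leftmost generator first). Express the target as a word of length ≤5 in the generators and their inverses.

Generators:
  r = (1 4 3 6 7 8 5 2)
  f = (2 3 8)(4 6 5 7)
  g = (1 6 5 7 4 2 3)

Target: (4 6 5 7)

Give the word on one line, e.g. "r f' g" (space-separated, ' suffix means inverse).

f' f' f'

  after f': (2 8 3)(4 7 5 6)
  after f': (2 3 8)(4 5)(6 7)
  after f': (4 6 5 7)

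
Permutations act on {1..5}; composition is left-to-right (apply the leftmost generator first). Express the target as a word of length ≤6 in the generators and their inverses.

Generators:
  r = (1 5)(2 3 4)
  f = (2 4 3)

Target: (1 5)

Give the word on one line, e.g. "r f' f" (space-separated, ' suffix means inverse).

f' r' r' f r'

  after f': (2 3 4)
  after r': (1 5)
  after r': (2 4 3)
  after f: (2 3 4)
  after r': (1 5)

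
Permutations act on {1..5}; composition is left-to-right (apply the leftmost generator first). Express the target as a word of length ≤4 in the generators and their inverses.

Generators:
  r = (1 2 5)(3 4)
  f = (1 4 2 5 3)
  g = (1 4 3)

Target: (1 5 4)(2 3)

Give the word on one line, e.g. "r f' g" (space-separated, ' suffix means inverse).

  after r: (1 2 5)(3 4)
  after f: (1 5 4)(2 3)

r f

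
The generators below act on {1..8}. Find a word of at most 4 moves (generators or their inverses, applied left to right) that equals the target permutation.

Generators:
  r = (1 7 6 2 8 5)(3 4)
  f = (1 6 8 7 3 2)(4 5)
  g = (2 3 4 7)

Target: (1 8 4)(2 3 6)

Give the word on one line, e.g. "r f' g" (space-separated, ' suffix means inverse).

  after g': (2 7 4 3)
  after f: (1 6 8 7 5 4 2 3)
  after f: (1 8 3 6 7 4)
  after g: (1 8 4)(2 3 6)

g' f f g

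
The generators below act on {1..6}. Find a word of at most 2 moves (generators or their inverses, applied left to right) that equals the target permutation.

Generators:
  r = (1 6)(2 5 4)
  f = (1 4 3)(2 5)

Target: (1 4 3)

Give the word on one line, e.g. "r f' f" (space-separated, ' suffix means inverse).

f' f'

  after f': (1 3 4)(2 5)
  after f': (1 4 3)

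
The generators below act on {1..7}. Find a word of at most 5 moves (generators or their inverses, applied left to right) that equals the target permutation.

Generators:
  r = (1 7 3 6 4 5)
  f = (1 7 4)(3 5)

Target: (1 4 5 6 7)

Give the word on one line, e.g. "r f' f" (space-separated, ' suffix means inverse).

  after r': (1 5 4 6 3 7)
  after f': (1 3)(4 6 5 7)
  after r: (1 6)(3 7 5)
  after r: (1 4 5 6 7)

r' f' r r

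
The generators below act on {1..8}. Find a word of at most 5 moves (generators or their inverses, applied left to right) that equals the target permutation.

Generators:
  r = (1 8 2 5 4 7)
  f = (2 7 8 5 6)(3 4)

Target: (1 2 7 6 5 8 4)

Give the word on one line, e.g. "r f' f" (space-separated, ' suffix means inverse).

f' f' r r

  after f': (2 6 5 8 7)(3 4)
  after f': (2 5 7 6 8)
  after r: (1 8 5)(2 4 7 6)
  after r: (1 2 7 6 5 8 4)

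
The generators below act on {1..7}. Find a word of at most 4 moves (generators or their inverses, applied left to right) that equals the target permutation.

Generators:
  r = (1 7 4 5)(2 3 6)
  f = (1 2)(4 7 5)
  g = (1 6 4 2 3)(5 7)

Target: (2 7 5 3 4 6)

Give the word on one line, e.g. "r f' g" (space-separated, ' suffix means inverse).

  after f': (1 2)(4 5 7)
  after r': (1 6 3 2 5)
  after g': (2 7 5 3 4 6)

f' r' g'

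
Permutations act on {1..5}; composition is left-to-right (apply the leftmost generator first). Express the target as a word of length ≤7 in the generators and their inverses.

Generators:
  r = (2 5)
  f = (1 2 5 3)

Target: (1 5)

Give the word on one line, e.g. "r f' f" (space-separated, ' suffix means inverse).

  after f': (1 3 5 2)
  after r': (1 3 2)
  after f: (3 5)
  after f: (1 2 5)
  after r': (1 5)

f' r' f f r'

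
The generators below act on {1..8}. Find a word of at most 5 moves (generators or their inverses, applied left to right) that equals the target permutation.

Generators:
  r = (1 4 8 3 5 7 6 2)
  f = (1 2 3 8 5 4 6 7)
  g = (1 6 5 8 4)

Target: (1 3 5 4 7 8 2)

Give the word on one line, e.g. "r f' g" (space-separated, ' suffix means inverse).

r' g f g

  after r': (1 2 6 7 5 3 8 4)
  after g: (1 2 5 3 4 6 7 8)
  after f: (1 3 6)(2 4 7 5 8)
  after g: (1 3 5 4 7 8 2)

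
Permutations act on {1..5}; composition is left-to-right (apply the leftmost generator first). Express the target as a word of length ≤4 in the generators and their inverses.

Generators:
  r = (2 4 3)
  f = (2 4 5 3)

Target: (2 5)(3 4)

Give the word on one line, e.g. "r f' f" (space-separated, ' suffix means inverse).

  after f: (2 4 5 3)
  after f: (2 5)(3 4)

f f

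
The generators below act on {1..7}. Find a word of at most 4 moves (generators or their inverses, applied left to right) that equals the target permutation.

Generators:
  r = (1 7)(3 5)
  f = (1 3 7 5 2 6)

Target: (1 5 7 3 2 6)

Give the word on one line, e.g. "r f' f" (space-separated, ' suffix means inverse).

  after r: (1 7)(3 5)
  after f: (1 5 7 3 2 6)

r f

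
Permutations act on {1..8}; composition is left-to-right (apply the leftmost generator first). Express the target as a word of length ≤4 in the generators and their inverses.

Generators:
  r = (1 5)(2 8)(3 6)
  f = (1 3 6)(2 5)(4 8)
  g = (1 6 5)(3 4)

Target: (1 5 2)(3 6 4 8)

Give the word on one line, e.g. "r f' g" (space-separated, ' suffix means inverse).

  after f': (1 6 3)(2 5)(4 8)
  after g: (1 5 2)(3 6 4 8)

f' g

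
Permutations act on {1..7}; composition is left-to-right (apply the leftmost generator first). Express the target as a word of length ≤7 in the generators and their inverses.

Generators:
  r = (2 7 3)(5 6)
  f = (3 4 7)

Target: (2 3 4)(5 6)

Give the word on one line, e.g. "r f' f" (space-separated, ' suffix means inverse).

r r f f r

  after r: (2 7 3)(5 6)
  after r: (2 3 7)
  after f: (2 4 7)
  after f: (2 7)(3 4)
  after r: (2 3 4)(5 6)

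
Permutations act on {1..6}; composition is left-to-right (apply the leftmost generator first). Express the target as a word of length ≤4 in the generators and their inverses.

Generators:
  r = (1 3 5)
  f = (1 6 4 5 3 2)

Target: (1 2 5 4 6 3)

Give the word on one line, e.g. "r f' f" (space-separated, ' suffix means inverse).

f' r

  after f': (1 2 3 5 4 6)
  after r: (1 2 5 4 6 3)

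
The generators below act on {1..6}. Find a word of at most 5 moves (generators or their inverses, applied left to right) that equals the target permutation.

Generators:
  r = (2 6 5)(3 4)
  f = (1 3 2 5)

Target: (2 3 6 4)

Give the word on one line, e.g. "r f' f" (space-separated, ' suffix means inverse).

  after f': (1 5 2 3)
  after r: (1 2 4 3)(5 6)
  after f: (1 5 6)(2 4)
  after f: (2 4 5 6 3)
  after r: (2 3 6 4)

f' r f f r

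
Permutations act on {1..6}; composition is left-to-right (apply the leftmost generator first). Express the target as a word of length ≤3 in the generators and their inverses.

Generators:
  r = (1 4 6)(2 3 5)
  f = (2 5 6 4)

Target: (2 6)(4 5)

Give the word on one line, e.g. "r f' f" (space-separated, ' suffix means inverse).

  after f: (2 5 6 4)
  after f: (2 6)(4 5)

f f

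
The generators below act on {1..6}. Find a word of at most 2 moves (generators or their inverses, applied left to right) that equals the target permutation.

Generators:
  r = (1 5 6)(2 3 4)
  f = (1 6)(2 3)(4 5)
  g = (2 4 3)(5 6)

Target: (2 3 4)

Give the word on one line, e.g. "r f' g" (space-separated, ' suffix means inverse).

g g

  after g: (2 4 3)(5 6)
  after g: (2 3 4)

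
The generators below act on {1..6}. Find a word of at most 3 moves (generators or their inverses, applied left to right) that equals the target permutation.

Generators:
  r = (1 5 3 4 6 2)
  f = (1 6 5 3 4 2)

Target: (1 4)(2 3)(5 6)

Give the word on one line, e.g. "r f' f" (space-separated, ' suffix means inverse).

r' r' r'

  after r': (1 2 6 4 3 5)
  after r': (1 6 3)(2 4 5)
  after r': (1 4)(2 3)(5 6)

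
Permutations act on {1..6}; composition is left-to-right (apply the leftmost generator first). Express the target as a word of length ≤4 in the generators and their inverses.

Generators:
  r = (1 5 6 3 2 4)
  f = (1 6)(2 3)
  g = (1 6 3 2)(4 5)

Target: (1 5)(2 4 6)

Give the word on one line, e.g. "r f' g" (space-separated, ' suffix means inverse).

r f

  after r: (1 5 6 3 2 4)
  after f: (1 5)(2 4 6)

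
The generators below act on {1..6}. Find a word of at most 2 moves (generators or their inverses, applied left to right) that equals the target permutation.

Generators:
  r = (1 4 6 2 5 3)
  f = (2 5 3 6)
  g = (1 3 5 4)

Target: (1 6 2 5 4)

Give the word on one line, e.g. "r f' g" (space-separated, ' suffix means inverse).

g f

  after g: (1 3 5 4)
  after f: (1 6 2 5 4)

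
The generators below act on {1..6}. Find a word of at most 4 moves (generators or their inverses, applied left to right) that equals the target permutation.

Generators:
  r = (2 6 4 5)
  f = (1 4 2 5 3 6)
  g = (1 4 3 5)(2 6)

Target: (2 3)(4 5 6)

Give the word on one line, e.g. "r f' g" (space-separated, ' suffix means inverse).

  after g: (1 4 3 5)(2 6)
  after f': (2 3)(4 5 6)

g f'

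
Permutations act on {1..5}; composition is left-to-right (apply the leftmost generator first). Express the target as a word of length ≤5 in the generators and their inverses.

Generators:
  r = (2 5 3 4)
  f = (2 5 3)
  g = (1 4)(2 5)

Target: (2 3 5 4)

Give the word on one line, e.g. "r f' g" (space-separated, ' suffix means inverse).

  after r: (2 5 3 4)
  after f': (3 4)
  after r': (2 4 5)
  after r': (2 3 5 4)

r f' r' r'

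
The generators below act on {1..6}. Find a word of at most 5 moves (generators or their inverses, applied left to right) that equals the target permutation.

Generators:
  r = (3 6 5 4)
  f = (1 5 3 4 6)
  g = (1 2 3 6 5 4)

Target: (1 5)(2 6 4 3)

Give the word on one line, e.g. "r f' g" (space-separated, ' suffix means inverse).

g' r f'

  after g': (1 4 5 6 3 2)
  after r: (1 3 2)
  after f': (1 5)(2 6 4 3)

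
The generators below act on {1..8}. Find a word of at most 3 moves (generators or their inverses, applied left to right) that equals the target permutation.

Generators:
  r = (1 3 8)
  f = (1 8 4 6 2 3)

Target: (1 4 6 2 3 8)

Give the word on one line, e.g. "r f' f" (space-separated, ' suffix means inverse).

  after r': (1 8 3)
  after f: (1 4 6 2 3 8)

r' f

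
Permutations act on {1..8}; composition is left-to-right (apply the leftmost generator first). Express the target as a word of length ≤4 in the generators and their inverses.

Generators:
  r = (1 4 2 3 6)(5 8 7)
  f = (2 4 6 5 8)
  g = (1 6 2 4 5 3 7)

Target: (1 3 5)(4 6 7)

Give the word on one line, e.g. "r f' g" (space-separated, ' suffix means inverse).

r' f g

  after r': (1 6 3 2 4)(5 7 8)
  after f: (1 5 7 2 6 3 4)
  after g: (1 3 5)(4 6 7)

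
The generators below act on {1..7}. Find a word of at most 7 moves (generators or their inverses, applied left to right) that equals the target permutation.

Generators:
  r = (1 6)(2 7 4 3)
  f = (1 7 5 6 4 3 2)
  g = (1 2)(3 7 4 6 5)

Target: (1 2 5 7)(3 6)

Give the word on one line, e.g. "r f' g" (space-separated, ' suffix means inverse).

r g r g f

  after r: (1 6)(2 7 4 3)
  after g: (1 5 3)(2 4 7 6)
  after r: (1 5 2 3 6 7)
  after g: (1 3 5)(2 7)(4 6)
  after f: (1 2 5 7)(3 6)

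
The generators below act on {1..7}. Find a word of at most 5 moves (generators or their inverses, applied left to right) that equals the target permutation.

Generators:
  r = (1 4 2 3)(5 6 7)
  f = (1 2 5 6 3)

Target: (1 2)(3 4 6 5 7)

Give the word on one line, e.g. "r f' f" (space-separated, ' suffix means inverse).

f r f f

  after f: (1 2 5 6 3)
  after r: (1 3 4 2 6)(5 7)
  after f: (2 3 4 5 7 6)
  after f: (1 2)(3 4 6 5 7)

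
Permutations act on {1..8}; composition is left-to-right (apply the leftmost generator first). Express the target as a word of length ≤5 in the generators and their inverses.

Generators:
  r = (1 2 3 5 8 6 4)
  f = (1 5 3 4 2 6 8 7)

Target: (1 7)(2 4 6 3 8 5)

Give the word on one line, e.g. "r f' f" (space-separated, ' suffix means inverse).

  after r': (1 4 6 8 5 3 2)
  after r': (1 6 5 2 4 8 3)
  after f': (1 2 3 7 8 5 4 6)
  after r': (3 7 5 6 4 8)
  after f': (1 7)(2 4 6 3 8 5)

r' r' f' r' f'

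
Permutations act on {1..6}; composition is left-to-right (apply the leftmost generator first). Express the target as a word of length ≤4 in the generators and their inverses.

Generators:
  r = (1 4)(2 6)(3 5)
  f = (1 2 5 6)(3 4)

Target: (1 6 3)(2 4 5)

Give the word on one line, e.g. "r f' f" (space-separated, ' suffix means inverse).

  after r': (1 4)(2 6)(3 5)
  after f': (1 3 2 5 4 6)
  after r: (1 5)(2 3 6 4)
  after f: (1 6 3)(2 4 5)

r' f' r f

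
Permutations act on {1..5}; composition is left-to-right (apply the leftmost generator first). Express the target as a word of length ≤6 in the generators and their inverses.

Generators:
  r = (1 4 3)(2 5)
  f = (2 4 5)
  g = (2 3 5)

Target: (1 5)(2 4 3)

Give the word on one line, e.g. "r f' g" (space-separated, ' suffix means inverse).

  after f': (2 5 4)
  after r': (1 3 4 5)
  after f: (1 3 5)(2 4)
  after g: (1 5)(2 4 3)

f' r' f g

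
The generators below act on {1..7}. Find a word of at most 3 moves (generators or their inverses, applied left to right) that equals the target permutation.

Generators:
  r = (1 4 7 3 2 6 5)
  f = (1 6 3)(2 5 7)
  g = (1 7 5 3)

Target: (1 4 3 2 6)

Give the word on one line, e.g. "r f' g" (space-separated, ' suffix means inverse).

  after r: (1 4 7 3 2 6 5)
  after g: (1 4 5 7)(2 6 3)
  after g: (1 4 3 2 6)

r g g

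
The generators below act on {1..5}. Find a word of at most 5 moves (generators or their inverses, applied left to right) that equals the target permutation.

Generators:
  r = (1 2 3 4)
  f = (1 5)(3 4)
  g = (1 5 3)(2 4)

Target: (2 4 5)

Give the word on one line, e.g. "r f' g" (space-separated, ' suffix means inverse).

f g f' r

  after f: (1 5)(3 4)
  after g: (1 3 2 4)
  after f': (1 4 5)(2 3)
  after r: (2 4 5)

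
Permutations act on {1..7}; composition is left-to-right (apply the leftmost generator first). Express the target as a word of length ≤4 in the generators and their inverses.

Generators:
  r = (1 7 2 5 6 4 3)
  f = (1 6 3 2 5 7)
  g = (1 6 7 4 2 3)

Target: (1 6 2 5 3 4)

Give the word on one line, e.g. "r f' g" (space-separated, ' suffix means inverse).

f g r' f

  after f: (1 6 3 2 5 7)
  after g: (1 7 6)(2 5 4)
  after r': (3 4 7 5 6)
  after f: (1 6 2 5 3 4)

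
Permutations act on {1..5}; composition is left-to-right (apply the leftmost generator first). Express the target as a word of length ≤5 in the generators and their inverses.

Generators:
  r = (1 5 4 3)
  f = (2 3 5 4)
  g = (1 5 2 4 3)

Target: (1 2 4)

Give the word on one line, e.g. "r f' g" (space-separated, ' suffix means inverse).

  after r: (1 5 4 3)
  after f: (1 4 5 2 3)
  after g': (1 2 4)

r f g'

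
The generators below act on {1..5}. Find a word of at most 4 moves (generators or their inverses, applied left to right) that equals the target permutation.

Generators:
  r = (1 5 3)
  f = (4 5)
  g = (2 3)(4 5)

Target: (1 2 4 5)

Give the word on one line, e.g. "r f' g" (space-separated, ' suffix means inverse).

g' f r' g

  after g': (2 3)(4 5)
  after f: (2 3)
  after r': (1 3 2 5)
  after g: (1 2 4 5)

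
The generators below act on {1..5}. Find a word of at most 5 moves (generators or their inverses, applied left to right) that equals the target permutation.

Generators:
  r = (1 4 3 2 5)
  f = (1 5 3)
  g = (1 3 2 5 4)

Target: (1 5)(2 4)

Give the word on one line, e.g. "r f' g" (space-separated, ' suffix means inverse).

  after f: (1 5 3)
  after r: (2 5)(3 4)
  after g': (1 4)(3 5)
  after r': (2 3)(4 5)
  after r': (1 5)(2 4)

f r g' r' r'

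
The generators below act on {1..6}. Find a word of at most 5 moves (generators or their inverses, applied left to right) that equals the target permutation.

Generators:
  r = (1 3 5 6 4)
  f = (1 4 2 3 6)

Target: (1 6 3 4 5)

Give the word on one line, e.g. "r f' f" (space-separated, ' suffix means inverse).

r r r

  after r: (1 3 5 6 4)
  after r: (1 5 4 3 6)
  after r: (1 6 3 4 5)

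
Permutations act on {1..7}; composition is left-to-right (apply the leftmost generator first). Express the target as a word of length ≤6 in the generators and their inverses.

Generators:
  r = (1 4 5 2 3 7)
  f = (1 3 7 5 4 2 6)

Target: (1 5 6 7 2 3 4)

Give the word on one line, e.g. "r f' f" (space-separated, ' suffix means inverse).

  after f: (1 3 7 5 4 2 6)
  after r': (1 2 6 7 4 5)
  after f': (1 4 7 5 6 3)
  after r: (1 5 6 7 2 3 4)

f r' f' r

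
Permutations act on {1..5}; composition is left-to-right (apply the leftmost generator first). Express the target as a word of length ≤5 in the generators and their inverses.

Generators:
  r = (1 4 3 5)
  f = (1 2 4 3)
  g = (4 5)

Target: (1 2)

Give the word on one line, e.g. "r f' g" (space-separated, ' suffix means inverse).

  after r': (1 5 3 4)
  after f: (1 5)(2 4)
  after g: (1 4 2 5)
  after f': (1 2 5 3 4)
  after r: (1 2)

r' f g f' r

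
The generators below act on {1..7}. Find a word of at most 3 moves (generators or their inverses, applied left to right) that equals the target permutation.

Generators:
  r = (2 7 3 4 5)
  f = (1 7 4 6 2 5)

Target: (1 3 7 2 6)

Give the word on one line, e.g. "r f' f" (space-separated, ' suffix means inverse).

  after f: (1 7 4 6 2 5)
  after r: (1 3 4 6 7 5)
  after f': (1 3 7 2 6)

f r f'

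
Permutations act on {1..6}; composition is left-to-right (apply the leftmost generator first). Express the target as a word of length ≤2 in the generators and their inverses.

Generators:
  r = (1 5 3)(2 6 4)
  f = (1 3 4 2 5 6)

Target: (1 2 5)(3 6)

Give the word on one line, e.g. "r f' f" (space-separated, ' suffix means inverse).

  after r: (1 5 3)(2 6 4)
  after f': (1 2 5)(3 6)

r f'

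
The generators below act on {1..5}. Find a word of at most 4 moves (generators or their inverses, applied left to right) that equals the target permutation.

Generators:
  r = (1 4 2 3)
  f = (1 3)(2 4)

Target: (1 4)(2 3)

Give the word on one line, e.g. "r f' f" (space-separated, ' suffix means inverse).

  after r': (1 3 2 4)
  after r': (1 2)(3 4)
  after f': (1 4)(2 3)

r' r' f'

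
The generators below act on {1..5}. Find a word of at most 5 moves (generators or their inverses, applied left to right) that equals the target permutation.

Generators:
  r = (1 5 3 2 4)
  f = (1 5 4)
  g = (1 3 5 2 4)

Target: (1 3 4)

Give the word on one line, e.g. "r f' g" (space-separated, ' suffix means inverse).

r g' f

  after r: (1 5 3 2 4)
  after g': (1 3 5)
  after f: (1 3 4)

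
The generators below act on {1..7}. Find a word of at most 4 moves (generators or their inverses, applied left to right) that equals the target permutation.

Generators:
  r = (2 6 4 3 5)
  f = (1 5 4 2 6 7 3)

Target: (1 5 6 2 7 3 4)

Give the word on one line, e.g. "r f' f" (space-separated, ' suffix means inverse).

r f

  after r: (2 6 4 3 5)
  after f: (1 5 6 2 7 3 4)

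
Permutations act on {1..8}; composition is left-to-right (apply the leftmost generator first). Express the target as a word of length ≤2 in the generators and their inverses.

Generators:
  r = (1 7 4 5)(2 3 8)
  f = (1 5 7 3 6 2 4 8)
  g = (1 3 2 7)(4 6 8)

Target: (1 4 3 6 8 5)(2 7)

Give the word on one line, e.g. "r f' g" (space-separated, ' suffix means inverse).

f r'

  after f: (1 5 7 3 6 2 4 8)
  after r': (1 4 3 6 8 5)(2 7)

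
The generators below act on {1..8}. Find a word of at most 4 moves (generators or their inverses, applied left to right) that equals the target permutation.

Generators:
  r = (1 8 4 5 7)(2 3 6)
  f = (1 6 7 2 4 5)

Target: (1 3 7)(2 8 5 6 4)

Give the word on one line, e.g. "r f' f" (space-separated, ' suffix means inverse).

  after f: (1 6 7 2 4 5)
  after r': (1 3 2 8)(5 7 6)
  after f': (1 3 7)(2 8 5 6 4)

f r' f'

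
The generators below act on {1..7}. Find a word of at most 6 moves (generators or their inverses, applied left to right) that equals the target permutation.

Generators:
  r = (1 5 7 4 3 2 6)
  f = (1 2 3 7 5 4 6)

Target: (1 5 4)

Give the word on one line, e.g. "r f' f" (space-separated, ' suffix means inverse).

f' r' r' r' f'

  after f': (1 6 4 5 7 3 2)
  after r': (1 2 6 7 4)
  after r': (1 3 4 6 5)
  after r': (1 4 2 3 7 5 6)
  after f': (1 5 4)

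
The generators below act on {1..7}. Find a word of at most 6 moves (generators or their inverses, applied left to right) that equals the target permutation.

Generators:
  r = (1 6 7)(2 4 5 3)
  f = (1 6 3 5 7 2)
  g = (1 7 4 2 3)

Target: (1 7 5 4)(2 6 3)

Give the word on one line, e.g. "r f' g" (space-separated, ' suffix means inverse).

  after r': (1 7 6)(2 3 5 4)
  after g: (1 4 3 5 2)(6 7)
  after f': (1 4 6 5 7)
  after g: (1 2 3)(4 6 5)
  after f': (1 7 5 4)(2 6 3)

r' g f' g f'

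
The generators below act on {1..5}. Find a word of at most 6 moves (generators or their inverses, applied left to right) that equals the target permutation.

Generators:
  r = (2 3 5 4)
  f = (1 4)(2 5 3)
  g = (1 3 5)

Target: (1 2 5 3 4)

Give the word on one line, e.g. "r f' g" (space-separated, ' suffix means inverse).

f' r' r' r'

  after f': (1 4)(2 3 5)
  after r': (1 5 4)
  after r': (1 3 2 4)
  after r': (1 2 5 3 4)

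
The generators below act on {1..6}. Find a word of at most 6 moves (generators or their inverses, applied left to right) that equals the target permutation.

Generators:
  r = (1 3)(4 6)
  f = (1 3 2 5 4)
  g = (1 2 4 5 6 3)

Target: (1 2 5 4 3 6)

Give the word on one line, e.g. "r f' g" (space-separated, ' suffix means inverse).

g g f g

  after g: (1 2 4 5 6 3)
  after g: (1 4 6)(2 5 3)
  after f: (2 4 6 3 5)
  after g: (1 2 5 4 3 6)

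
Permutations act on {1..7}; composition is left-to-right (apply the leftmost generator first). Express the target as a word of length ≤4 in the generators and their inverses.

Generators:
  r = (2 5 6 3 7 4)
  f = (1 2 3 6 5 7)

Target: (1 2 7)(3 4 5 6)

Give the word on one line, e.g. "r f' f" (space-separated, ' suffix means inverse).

f' r' f'

  after f': (1 7 5 6 3 2)
  after r': (1 3 4 7 2)
  after f': (1 2 7)(3 4 5 6)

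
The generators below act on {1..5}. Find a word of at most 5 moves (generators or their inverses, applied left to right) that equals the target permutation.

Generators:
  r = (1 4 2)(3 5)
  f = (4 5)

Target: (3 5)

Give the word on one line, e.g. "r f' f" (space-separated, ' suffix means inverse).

r r r

  after r: (1 4 2)(3 5)
  after r: (1 2 4)
  after r: (3 5)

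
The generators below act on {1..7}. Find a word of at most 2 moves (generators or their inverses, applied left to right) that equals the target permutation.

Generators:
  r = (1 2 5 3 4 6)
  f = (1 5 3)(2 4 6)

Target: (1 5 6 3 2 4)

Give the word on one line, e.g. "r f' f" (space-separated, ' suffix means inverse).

  after f': (1 3 5)(2 6 4)
  after r': (1 5 6 3 2 4)

f' r'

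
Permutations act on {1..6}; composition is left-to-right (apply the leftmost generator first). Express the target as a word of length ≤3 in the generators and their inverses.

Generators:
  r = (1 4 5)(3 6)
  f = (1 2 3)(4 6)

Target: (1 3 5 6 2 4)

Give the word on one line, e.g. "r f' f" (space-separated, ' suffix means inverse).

  after f: (1 2 3)(4 6)
  after r': (1 2 6)(3 5 4)
  after f: (1 3 5 6 2 4)

f r' f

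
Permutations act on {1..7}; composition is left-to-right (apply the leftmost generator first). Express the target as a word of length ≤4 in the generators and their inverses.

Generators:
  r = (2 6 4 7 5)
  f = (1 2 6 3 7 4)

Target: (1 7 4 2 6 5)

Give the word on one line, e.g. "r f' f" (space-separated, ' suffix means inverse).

  after f': (1 4 7 3 6 2)
  after r': (1 6 5 7 3 2)
  after f: (1 3 6 5 4)
  after f: (1 7 4 2 6 5)

f' r' f f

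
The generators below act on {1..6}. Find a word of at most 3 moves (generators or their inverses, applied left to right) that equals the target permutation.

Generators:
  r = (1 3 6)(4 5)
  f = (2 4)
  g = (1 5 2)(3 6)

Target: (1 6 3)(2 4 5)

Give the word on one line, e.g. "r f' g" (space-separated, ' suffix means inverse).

r' f

  after r': (1 6 3)(4 5)
  after f: (1 6 3)(2 4 5)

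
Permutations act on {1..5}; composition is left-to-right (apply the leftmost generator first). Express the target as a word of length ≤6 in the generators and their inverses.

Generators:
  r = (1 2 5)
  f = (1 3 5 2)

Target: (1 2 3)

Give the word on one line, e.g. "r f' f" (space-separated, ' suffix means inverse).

  after r: (1 2 5)
  after f: (3 5)
  after r': (1 5 3 2)
  after f: (1 2 3)

r f r' f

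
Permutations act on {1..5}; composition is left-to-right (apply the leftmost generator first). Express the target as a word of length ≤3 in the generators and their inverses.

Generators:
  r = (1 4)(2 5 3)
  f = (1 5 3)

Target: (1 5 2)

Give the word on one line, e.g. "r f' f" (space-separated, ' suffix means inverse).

  after r: (1 4)(2 5 3)
  after r: (2 3 5)
  after f: (1 5 2)

r r f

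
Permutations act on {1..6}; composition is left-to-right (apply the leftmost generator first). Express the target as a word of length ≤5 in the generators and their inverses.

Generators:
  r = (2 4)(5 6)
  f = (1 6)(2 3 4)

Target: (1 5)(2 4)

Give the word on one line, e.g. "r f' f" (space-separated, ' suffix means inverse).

  after f': (1 6)(2 4 3)
  after r': (1 5 6)(3 4)
  after f': (1 5)(2 4)

f' r' f'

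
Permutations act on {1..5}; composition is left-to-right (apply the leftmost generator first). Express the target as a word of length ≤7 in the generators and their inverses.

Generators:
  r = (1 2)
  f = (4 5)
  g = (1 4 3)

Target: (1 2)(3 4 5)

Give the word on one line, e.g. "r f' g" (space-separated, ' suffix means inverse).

g' f g f' r

  after g': (1 3 4)
  after f: (1 3 5 4)
  after g: (3 5)
  after f': (3 4 5)
  after r: (1 2)(3 4 5)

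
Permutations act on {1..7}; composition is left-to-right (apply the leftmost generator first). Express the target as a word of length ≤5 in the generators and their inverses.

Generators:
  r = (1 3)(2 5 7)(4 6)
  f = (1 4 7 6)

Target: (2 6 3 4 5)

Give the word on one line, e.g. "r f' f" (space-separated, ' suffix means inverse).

f r' f

  after f: (1 4 7 6)
  after r': (1 6 3)(2 7 4 5)
  after f: (2 6 3 4 5)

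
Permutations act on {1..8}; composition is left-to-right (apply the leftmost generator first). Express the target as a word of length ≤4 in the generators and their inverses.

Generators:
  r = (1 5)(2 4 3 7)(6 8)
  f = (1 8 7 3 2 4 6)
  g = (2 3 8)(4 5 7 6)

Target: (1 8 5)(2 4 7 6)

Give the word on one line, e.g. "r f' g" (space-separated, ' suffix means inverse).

  after f': (1 6 4 2 3 7 8)
  after r': (1 8 5)(2 4 7 6)

f' r'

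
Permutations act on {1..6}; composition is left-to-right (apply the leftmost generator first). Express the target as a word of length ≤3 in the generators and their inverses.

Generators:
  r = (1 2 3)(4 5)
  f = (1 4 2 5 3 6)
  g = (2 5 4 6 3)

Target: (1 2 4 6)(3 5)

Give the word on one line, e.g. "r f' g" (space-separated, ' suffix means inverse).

r f g'

  after r: (1 2 3)(4 5)
  after f: (1 5 2 6)(3 4)
  after g': (1 2 4 6)(3 5)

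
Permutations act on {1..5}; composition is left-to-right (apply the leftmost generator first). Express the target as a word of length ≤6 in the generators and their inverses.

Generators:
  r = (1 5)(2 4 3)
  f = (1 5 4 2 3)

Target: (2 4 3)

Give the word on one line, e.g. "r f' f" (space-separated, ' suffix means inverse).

r r r r

  after r: (1 5)(2 4 3)
  after r: (2 3 4)
  after r: (1 5)
  after r: (2 4 3)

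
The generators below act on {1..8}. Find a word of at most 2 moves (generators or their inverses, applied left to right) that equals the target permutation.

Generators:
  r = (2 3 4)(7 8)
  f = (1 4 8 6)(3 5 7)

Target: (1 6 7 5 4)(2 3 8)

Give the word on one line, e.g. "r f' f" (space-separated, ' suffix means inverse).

  after f': (1 6 8 4)(3 7 5)
  after r: (1 6 7 5 4)(2 3 8)

f' r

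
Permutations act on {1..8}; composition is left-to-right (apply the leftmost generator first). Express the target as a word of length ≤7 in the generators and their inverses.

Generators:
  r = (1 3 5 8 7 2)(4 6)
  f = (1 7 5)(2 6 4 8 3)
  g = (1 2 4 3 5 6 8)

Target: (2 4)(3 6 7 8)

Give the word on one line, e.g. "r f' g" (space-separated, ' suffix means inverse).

g' f' r g' f

  after g': (1 8 6 5 3 4 2)
  after f': (1 4 3 6 7)(2 5 8)
  after r: (1 6 2 8)(3 4 5 7)
  after g': (1 5 7 4 3 2 6)
  after f: (2 4)(3 6 7 8)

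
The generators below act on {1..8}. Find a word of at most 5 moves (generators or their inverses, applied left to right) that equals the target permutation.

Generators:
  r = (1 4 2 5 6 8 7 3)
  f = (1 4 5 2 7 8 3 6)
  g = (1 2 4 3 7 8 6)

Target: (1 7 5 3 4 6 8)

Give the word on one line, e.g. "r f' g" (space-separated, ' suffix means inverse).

  after g': (1 6 8 7 3 4 2)
  after f: (2 4 7 6 3 5)
  after r': (1 3 2)(4 8 6 7 5)
  after g: (1 7 5 3 4 6 8)

g' f r' g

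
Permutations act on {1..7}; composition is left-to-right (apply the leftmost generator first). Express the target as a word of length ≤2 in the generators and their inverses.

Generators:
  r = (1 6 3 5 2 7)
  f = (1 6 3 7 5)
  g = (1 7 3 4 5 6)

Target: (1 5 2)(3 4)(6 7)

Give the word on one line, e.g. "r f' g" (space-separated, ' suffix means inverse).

r g'

  after r: (1 6 3 5 2 7)
  after g': (1 5 2)(3 4)(6 7)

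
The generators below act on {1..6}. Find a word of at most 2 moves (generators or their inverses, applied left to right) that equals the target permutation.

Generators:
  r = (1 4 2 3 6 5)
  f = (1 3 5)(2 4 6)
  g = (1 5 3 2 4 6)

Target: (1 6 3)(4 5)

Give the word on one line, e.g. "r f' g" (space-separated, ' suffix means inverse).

  after f: (1 3 5)(2 4 6)
  after r: (1 6 3)(4 5)

f r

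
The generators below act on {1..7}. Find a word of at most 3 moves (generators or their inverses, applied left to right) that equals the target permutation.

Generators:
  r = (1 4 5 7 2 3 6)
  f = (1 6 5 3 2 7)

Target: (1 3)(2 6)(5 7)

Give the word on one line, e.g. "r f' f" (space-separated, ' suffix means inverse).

f f f

  after f: (1 6 5 3 2 7)
  after f: (1 5 2)(3 7 6)
  after f: (1 3)(2 6)(5 7)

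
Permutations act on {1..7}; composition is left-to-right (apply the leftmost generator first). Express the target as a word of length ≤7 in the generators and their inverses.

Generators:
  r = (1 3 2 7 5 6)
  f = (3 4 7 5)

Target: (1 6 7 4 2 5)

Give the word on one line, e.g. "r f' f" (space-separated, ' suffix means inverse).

f' f' f' r' f'

  after f': (3 5 7 4)
  after f': (3 7)(4 5)
  after f': (3 4 7 5)
  after r': (1 6 5)(2 3 4)
  after f': (1 6 7 4 2 5)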